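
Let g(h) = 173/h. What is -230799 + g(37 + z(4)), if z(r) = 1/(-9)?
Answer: -76623711/332 ≈ -2.3079e+5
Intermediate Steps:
z(r) = -⅑
-230799 + g(37 + z(4)) = -230799 + 173/(37 - ⅑) = -230799 + 173/(332/9) = -230799 + 173*(9/332) = -230799 + 1557/332 = -76623711/332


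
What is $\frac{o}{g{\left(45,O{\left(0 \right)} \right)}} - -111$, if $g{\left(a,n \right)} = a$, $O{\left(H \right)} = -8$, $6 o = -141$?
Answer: $\frac{9943}{90} \approx 110.48$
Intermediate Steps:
$o = - \frac{47}{2}$ ($o = \frac{1}{6} \left(-141\right) = - \frac{47}{2} \approx -23.5$)
$\frac{o}{g{\left(45,O{\left(0 \right)} \right)}} - -111 = - \frac{47}{2 \cdot 45} - -111 = \left(- \frac{47}{2}\right) \frac{1}{45} + 111 = - \frac{47}{90} + 111 = \frac{9943}{90}$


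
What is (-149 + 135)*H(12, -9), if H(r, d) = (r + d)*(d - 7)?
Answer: 672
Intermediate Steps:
H(r, d) = (-7 + d)*(d + r) (H(r, d) = (d + r)*(-7 + d) = (-7 + d)*(d + r))
(-149 + 135)*H(12, -9) = (-149 + 135)*((-9)² - 7*(-9) - 7*12 - 9*12) = -14*(81 + 63 - 84 - 108) = -14*(-48) = 672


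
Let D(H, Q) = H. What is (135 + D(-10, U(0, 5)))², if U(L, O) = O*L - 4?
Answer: 15625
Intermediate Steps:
U(L, O) = -4 + L*O (U(L, O) = L*O - 4 = -4 + L*O)
(135 + D(-10, U(0, 5)))² = (135 - 10)² = 125² = 15625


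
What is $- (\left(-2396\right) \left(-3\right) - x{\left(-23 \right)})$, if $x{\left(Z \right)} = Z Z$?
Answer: $-6659$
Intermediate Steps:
$x{\left(Z \right)} = Z^{2}$
$- (\left(-2396\right) \left(-3\right) - x{\left(-23 \right)}) = - (\left(-2396\right) \left(-3\right) - \left(-23\right)^{2}) = - (7188 - 529) = \left(-1\right) 6659 = -6659$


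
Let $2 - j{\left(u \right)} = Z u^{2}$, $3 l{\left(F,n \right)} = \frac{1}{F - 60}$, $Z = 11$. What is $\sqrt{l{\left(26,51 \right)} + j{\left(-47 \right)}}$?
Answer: $\frac{i \sqrt{252786090}}{102} \approx 155.88 i$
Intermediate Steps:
$l{\left(F,n \right)} = \frac{1}{3 \left(-60 + F\right)}$ ($l{\left(F,n \right)} = \frac{1}{3 \left(F - 60\right)} = \frac{1}{3 \left(-60 + F\right)}$)
$j{\left(u \right)} = 2 - 11 u^{2}$
$\sqrt{l{\left(26,51 \right)} + j{\left(-47 \right)}} = \sqrt{\frac{1}{3 \left(-60 + 26\right)} + \left(2 - 11 \left(-47\right)^{2}\right)} = \sqrt{\frac{1}{3 \left(-34\right)} + \left(2 - 24299\right)} = \sqrt{\frac{1}{3} \left(- \frac{1}{34}\right) + \left(2 - 24299\right)} = \sqrt{- \frac{1}{102} - 24297} = \sqrt{- \frac{2478295}{102}} = \frac{i \sqrt{252786090}}{102}$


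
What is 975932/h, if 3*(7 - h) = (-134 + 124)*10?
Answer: 2927796/121 ≈ 24197.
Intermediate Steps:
h = 121/3 (h = 7 - (-134 + 124)*10/3 = 7 - (-10)*10/3 = 7 - ⅓*(-100) = 7 + 100/3 = 121/3 ≈ 40.333)
975932/h = 975932/(121/3) = 975932*(3/121) = 2927796/121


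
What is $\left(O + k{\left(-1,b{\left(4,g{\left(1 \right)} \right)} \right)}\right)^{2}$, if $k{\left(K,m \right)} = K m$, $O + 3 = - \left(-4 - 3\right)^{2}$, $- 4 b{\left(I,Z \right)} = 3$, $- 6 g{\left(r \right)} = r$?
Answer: $\frac{42025}{16} \approx 2626.6$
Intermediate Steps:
$g{\left(r \right)} = - \frac{r}{6}$
$b{\left(I,Z \right)} = - \frac{3}{4}$ ($b{\left(I,Z \right)} = \left(- \frac{1}{4}\right) 3 = - \frac{3}{4}$)
$O = -52$ ($O = -3 - \left(-4 - 3\right)^{2} = -3 - \left(-7\right)^{2} = -3 - 49 = -52$)
$\left(O + k{\left(-1,b{\left(4,g{\left(1 \right)} \right)} \right)}\right)^{2} = \left(-52 - - \frac{3}{4}\right)^{2} = \left(-52 + \frac{3}{4}\right)^{2} = \left(- \frac{205}{4}\right)^{2} = \frac{42025}{16}$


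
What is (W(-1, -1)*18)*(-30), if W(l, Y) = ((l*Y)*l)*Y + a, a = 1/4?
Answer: -675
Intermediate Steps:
a = ¼ ≈ 0.25000
W(l, Y) = ¼ + Y²*l² (W(l, Y) = ((l*Y)*l)*Y + ¼ = ((Y*l)*l)*Y + ¼ = (Y*l²)*Y + ¼ = Y²*l² + ¼ = ¼ + Y²*l²)
(W(-1, -1)*18)*(-30) = ((¼ + (-1)²*(-1)²)*18)*(-30) = ((¼ + 1*1)*18)*(-30) = ((¼ + 1)*18)*(-30) = ((5/4)*18)*(-30) = (45/2)*(-30) = -675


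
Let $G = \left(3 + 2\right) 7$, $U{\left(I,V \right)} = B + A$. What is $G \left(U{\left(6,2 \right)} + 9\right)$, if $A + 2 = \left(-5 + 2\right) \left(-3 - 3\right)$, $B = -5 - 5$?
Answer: $525$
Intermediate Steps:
$B = -10$ ($B = -5 - 5 = -10$)
$A = 16$ ($A = -2 + \left(-5 + 2\right) \left(-3 - 3\right) = -2 - -18 = -2 + 18 = 16$)
$U{\left(I,V \right)} = 6$ ($U{\left(I,V \right)} = -10 + 16 = 6$)
$G = 35$ ($G = 5 \cdot 7 = 35$)
$G \left(U{\left(6,2 \right)} + 9\right) = 35 \left(6 + 9\right) = 35 \cdot 15 = 525$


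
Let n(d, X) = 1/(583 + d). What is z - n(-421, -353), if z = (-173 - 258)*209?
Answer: -14592799/162 ≈ -90079.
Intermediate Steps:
z = -90079 (z = -431*209 = -90079)
z - n(-421, -353) = -90079 - 1/(583 - 421) = -90079 - 1/162 = -14592799/162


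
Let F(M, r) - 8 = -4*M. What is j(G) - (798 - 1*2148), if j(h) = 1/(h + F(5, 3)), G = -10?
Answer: 29699/22 ≈ 1350.0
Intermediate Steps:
F(M, r) = 8 - 4*M
j(h) = 1/(-12 + h) (j(h) = 1/(h + (8 - 4*5)) = 1/(h + (8 - 20)) = 1/(h - 12) = 1/(-12 + h))
j(G) - (798 - 1*2148) = 1/(-12 - 10) - (798 - 1*2148) = 1/(-22) - (798 - 2148) = -1/22 - 1*(-1350) = -1/22 + 1350 = 29699/22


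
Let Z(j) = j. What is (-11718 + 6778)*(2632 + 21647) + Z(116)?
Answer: -119938144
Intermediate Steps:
(-11718 + 6778)*(2632 + 21647) + Z(116) = (-11718 + 6778)*(2632 + 21647) + 116 = -4940*24279 + 116 = -119938260 + 116 = -119938144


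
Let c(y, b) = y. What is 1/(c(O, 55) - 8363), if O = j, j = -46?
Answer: -1/8409 ≈ -0.00011892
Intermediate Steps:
O = -46
1/(c(O, 55) - 8363) = 1/(-46 - 8363) = 1/(-8409) = -1/8409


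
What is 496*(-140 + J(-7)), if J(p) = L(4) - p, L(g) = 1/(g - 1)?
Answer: -197408/3 ≈ -65803.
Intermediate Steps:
L(g) = 1/(-1 + g)
J(p) = ⅓ - p (J(p) = 1/(-1 + 4) - p = 1/3 - p = ⅓ - p)
496*(-140 + J(-7)) = 496*(-140 + (⅓ - 1*(-7))) = 496*(-140 + (⅓ + 7)) = 496*(-140 + 22/3) = 496*(-398/3) = -197408/3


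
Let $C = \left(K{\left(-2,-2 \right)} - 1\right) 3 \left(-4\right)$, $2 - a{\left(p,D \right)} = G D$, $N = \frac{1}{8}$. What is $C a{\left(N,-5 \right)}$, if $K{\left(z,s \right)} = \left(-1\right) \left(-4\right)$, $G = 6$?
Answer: $-1152$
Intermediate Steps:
$N = \frac{1}{8} \approx 0.125$
$K{\left(z,s \right)} = 4$
$a{\left(p,D \right)} = 2 - 6 D$
$C = -36$ ($C = \left(4 - 1\right) 3 \left(-4\right) = 3 \left(-12\right) = -36$)
$C a{\left(N,-5 \right)} = - 36 \left(2 - -30\right) = - 36 \left(2 + 30\right) = \left(-36\right) 32 = -1152$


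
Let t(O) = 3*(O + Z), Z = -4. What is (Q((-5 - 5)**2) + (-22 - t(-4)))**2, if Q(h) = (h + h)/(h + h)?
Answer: 9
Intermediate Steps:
t(O) = -12 + 3*O (t(O) = 3*(O - 4) = 3*(-4 + O) = -12 + 3*O)
Q(h) = 1 (Q(h) = (2*h)/((2*h)) = (2*h)*(1/(2*h)) = 1)
(Q((-5 - 5)**2) + (-22 - t(-4)))**2 = (1 + (-22 - (-12 + 3*(-4))))**2 = (1 + (-22 - (-12 - 12)))**2 = (1 + (-22 - 1*(-24)))**2 = (1 + (-22 + 24))**2 = (1 + 2)**2 = 3**2 = 9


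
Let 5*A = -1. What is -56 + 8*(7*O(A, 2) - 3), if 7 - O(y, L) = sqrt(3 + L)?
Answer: 312 - 56*sqrt(5) ≈ 186.78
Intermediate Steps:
A = -1/5 (A = (1/5)*(-1) = -1/5 ≈ -0.20000)
O(y, L) = 7 - sqrt(3 + L)
-56 + 8*(7*O(A, 2) - 3) = -56 + 8*(7*(7 - sqrt(3 + 2)) - 3) = -56 + 8*(7*(7 - sqrt(5)) - 3) = -56 + 8*((49 - 7*sqrt(5)) - 3) = -56 + 8*(46 - 7*sqrt(5)) = -56 + (368 - 56*sqrt(5)) = 312 - 56*sqrt(5)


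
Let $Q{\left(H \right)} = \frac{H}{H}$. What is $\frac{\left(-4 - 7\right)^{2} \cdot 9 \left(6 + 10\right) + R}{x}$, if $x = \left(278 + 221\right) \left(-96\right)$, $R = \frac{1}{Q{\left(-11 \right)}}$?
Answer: $- \frac{17425}{47904} \approx -0.36375$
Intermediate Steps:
$Q{\left(H \right)} = 1$
$R = 1$ ($R = 1^{-1} = 1$)
$x = -47904$ ($x = 499 \left(-96\right) = -47904$)
$\frac{\left(-4 - 7\right)^{2} \cdot 9 \left(6 + 10\right) + R}{x} = \frac{\left(-4 - 7\right)^{2} \cdot 9 \left(6 + 10\right) + 1}{-47904} = \left(\left(-11\right)^{2} \cdot 9 \cdot 16 + 1\right) \left(- \frac{1}{47904}\right) = \left(121 \cdot 144 + 1\right) \left(- \frac{1}{47904}\right) = \left(17424 + 1\right) \left(- \frac{1}{47904}\right) = 17425 \left(- \frac{1}{47904}\right) = - \frac{17425}{47904}$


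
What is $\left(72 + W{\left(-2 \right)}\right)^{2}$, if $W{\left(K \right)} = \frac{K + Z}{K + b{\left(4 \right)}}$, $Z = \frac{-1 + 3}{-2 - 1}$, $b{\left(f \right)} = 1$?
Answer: $\frac{50176}{9} \approx 5575.1$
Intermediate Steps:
$Z = - \frac{2}{3}$ ($Z = \frac{2}{-3} = 2 \left(- \frac{1}{3}\right) = - \frac{2}{3} \approx -0.66667$)
$W{\left(K \right)} = \frac{- \frac{2}{3} + K}{1 + K}$ ($W{\left(K \right)} = \frac{K - \frac{2}{3}}{K + 1} = \frac{- \frac{2}{3} + K}{1 + K}$)
$\left(72 + W{\left(-2 \right)}\right)^{2} = \left(72 + \frac{- \frac{2}{3} - 2}{1 - 2}\right)^{2} = \left(72 + \frac{1}{-1} \left(- \frac{8}{3}\right)\right)^{2} = \left(72 - - \frac{8}{3}\right)^{2} = \left(72 + \frac{8}{3}\right)^{2} = \left(\frac{224}{3}\right)^{2} = \frac{50176}{9}$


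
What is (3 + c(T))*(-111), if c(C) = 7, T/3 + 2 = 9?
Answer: -1110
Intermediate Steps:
T = 21 (T = -6 + 3*9 = -6 + 27 = 21)
(3 + c(T))*(-111) = (3 + 7)*(-111) = 10*(-111) = -1110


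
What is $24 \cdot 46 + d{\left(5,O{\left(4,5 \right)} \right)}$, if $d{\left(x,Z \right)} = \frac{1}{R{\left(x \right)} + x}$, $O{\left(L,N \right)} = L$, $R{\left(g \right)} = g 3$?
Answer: $\frac{22081}{20} \approx 1104.1$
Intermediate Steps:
$R{\left(g \right)} = 3 g$
$d{\left(x,Z \right)} = \frac{1}{4 x}$ ($d{\left(x,Z \right)} = \frac{1}{3 x + x} = \frac{1}{4 x}$)
$24 \cdot 46 + d{\left(5,O{\left(4,5 \right)} \right)} = 24 \cdot 46 + \frac{1}{4 \cdot 5} = 1104 + \frac{1}{4} \cdot \frac{1}{5} = 1104 + \frac{1}{20} = \frac{22081}{20}$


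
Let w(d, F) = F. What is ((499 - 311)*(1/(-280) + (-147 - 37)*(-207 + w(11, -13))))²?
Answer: 283787138926863009/4900 ≈ 5.7916e+13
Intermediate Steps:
((499 - 311)*(1/(-280) + (-147 - 37)*(-207 + w(11, -13))))² = ((499 - 311)*(1/(-280) + (-147 - 37)*(-207 - 13)))² = (188*(-1/280 - 184*(-220)))² = (188*(-1/280 + 40480))² = (188*(11334399/280))² = (532716753/70)² = 283787138926863009/4900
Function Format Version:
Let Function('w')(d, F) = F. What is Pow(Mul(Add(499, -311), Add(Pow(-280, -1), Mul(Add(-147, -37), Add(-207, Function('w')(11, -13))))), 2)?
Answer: Rational(283787138926863009, 4900) ≈ 5.7916e+13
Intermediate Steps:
Pow(Mul(Add(499, -311), Add(Pow(-280, -1), Mul(Add(-147, -37), Add(-207, Function('w')(11, -13))))), 2) = Pow(Mul(Add(499, -311), Add(Pow(-280, -1), Mul(Add(-147, -37), Add(-207, -13)))), 2) = Pow(Mul(188, Add(Rational(-1, 280), Mul(-184, -220))), 2) = Pow(Mul(188, Add(Rational(-1, 280), 40480)), 2) = Pow(Mul(188, Rational(11334399, 280)), 2) = Pow(Rational(532716753, 70), 2) = Rational(283787138926863009, 4900)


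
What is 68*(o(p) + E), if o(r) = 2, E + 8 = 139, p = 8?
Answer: 9044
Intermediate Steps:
E = 131 (E = -8 + 139 = 131)
68*(o(p) + E) = 68*(2 + 131) = 68*133 = 9044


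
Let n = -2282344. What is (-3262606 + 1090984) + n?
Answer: -4453966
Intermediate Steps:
(-3262606 + 1090984) + n = (-3262606 + 1090984) - 2282344 = -2171622 - 2282344 = -4453966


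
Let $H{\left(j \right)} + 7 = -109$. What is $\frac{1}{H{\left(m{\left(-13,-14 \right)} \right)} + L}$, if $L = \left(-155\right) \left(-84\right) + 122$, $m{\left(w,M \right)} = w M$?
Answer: $\frac{1}{13026} \approx 7.677 \cdot 10^{-5}$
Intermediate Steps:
$m{\left(w,M \right)} = M w$
$H{\left(j \right)} = -116$ ($H{\left(j \right)} = -7 - 109 = -116$)
$L = 13142$ ($L = 13020 + 122 = 13142$)
$\frac{1}{H{\left(m{\left(-13,-14 \right)} \right)} + L} = \frac{1}{-116 + 13142} = \frac{1}{13026}$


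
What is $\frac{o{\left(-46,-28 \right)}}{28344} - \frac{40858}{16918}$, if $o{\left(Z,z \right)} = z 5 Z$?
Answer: $- \frac{65570452}{29970237} \approx -2.1879$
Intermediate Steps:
$o{\left(Z,z \right)} = 5 Z z$ ($o{\left(Z,z \right)} = 5 z Z = 5 Z z$)
$\frac{o{\left(-46,-28 \right)}}{28344} - \frac{40858}{16918} = \frac{5 \left(-46\right) \left(-28\right)}{28344} - \frac{40858}{16918} = 6440 \cdot \frac{1}{28344} - \frac{20429}{8459} = \frac{805}{3543} - \frac{20429}{8459} = - \frac{65570452}{29970237}$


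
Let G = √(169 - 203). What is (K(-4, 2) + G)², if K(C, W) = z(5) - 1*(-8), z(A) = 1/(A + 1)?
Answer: 1177/36 + 49*I*√34/3 ≈ 32.694 + 95.239*I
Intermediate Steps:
G = I*√34 (G = √(-34) = I*√34 ≈ 5.8309*I)
z(A) = 1/(1 + A)
K(C, W) = 49/6 (K(C, W) = 1/(1 + 5) - 1*(-8) = 1/6 + 8 = ⅙ + 8 = 49/6)
(K(-4, 2) + G)² = (49/6 + I*√34)²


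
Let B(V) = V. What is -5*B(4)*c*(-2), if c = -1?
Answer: -40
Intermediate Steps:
-5*B(4)*c*(-2) = -20*(-1)*(-2) = -5*(-4)*(-2) = 20*(-2) = -40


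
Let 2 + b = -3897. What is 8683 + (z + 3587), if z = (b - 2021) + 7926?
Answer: 14276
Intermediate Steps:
b = -3899 (b = -2 - 3897 = -3899)
z = 2006 (z = (-3899 - 2021) + 7926 = -5920 + 7926 = 2006)
8683 + (z + 3587) = 8683 + (2006 + 3587) = 8683 + 5593 = 14276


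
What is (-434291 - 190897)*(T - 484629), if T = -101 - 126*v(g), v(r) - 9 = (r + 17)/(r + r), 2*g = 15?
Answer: 1519425030612/5 ≈ 3.0389e+11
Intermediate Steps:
g = 15/2 (g = (½)*15 = 15/2 ≈ 7.5000)
v(r) = 9 + (17 + r)/(2*r) (v(r) = 9 + (r + 17)/(r + r) = 9 + (17 + r)/((2*r)) = 9 + (17 + r)*(1/(2*r)) = 9 + (17 + r)/(2*r))
T = -7204/5 (T = -101 - 63*(17 + 19*(15/2))/15/2 = -101 - 63*2*(17 + 285/2)/15 = -101 - 63*2*319/(15*2) = -101 - 126*319/30 = -101 - 6699/5 = -7204/5 ≈ -1440.8)
(-434291 - 190897)*(T - 484629) = (-434291 - 190897)*(-7204/5 - 484629) = -625188*(-2430349/5) = 1519425030612/5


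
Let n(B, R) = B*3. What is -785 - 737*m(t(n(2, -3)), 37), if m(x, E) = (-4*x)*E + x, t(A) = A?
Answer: 649249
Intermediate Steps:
n(B, R) = 3*B
m(x, E) = x - 4*E*x (m(x, E) = -4*E*x + x = x - 4*E*x)
-785 - 737*m(t(n(2, -3)), 37) = -785 - 737*3*2*(1 - 4*37) = -785 - 4422*(1 - 148) = -785 - 4422*(-147) = -785 - 737*(-882) = -785 + 650034 = 649249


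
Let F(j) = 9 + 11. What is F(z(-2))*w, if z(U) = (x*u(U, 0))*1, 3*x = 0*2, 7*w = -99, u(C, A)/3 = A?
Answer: -1980/7 ≈ -282.86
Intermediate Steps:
u(C, A) = 3*A
w = -99/7 (w = (1/7)*(-99) = -99/7 ≈ -14.143)
x = 0 (x = (0*2)/3 = (1/3)*0 = 0)
z(U) = 0 (z(U) = (0*(3*0))*1 = (0*0)*1 = 0*1 = 0)
F(j) = 20
F(z(-2))*w = 20*(-99/7) = -1980/7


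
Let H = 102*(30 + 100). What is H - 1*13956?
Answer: -696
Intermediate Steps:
H = 13260 (H = 102*130 = 13260)
H - 1*13956 = 13260 - 1*13956 = 13260 - 13956 = -696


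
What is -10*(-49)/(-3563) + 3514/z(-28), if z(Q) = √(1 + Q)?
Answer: -70/509 - 3514*I*√3/9 ≈ -0.13752 - 676.27*I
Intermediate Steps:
-10*(-49)/(-3563) + 3514/z(-28) = -10*(-49)/(-3563) + 3514/(√(1 - 28)) = 490*(-1/3563) + 3514/(√(-27)) = -70/509 + 3514/((3*I*√3)) = -70/509 + 3514*(-I*√3/9) = -70/509 - 3514*I*√3/9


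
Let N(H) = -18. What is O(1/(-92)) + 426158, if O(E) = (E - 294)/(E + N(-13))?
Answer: 706170855/1657 ≈ 4.2617e+5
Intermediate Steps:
O(E) = (-294 + E)/(-18 + E) (O(E) = (E - 294)/(E - 18) = (-294 + E)/(-18 + E))
O(1/(-92)) + 426158 = (-294 + 1/(-92))/(-18 + 1/(-92)) + 426158 = (-294 - 1/92)/(-18 - 1/92) + 426158 = -27049/92/(-1657/92) + 426158 = -92/1657*(-27049/92) + 426158 = 27049/1657 + 426158 = 706170855/1657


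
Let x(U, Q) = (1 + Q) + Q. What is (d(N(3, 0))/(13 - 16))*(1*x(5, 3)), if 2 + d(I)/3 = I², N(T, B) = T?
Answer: -49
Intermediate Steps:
x(U, Q) = 1 + 2*Q
d(I) = -6 + 3*I²
(d(N(3, 0))/(13 - 16))*(1*x(5, 3)) = ((-6 + 3*3²)/(13 - 16))*(1*(1 + 2*3)) = ((-6 + 3*9)/(-3))*(1*(1 + 6)) = (-(-6 + 27)/3)*(1*7) = -⅓*21*7 = -7*7 = -49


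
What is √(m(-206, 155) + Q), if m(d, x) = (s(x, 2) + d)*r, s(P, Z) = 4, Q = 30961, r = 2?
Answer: √30557 ≈ 174.81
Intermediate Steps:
m(d, x) = 8 + 2*d (m(d, x) = (4 + d)*2 = 8 + 2*d)
√(m(-206, 155) + Q) = √((8 + 2*(-206)) + 30961) = √((8 - 412) + 30961) = √(-404 + 30961) = √30557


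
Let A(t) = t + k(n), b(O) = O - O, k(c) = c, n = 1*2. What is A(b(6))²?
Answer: 4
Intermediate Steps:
n = 2
b(O) = 0
A(t) = 2 + t (A(t) = t + 2 = 2 + t)
A(b(6))² = (2 + 0)² = 2² = 4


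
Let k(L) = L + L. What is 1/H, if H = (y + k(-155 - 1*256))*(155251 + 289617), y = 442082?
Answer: 1/196302453680 ≈ 5.0942e-12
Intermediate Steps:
k(L) = 2*L
H = 196302453680 (H = (442082 + 2*(-155 - 1*256))*(155251 + 289617) = (442082 + 2*(-155 - 256))*444868 = (442082 + 2*(-411))*444868 = (442082 - 822)*444868 = 441260*444868 = 196302453680)
1/H = 1/196302453680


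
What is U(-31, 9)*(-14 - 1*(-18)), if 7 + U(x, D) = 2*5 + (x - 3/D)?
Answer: -340/3 ≈ -113.33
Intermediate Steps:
U(x, D) = 3 + x - 3/D (U(x, D) = -7 + (2*5 + (x - 3/D)) = -7 + (10 + (x - 3/D)) = -7 + (10 + x - 3/D) = 3 + x - 3/D)
U(-31, 9)*(-14 - 1*(-18)) = (3 - 31 - 3/9)*(-14 - 1*(-18)) = (3 - 31 - 3*⅑)*(-14 + 18) = (3 - 31 - ⅓)*4 = -85/3*4 = -340/3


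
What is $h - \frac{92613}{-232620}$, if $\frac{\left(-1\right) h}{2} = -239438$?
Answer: $\frac{37132075911}{77540} \approx 4.7888 \cdot 10^{5}$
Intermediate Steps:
$h = 478876$ ($h = \left(-2\right) \left(-239438\right) = 478876$)
$h - \frac{92613}{-232620} = 478876 - \frac{92613}{-232620} = 478876 - - \frac{30871}{77540} = 478876 + \frac{30871}{77540} = \frac{37132075911}{77540}$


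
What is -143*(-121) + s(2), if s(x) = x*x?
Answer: 17307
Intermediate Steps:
s(x) = x²
-143*(-121) + s(2) = -143*(-121) + 2² = 17303 + 4 = 17307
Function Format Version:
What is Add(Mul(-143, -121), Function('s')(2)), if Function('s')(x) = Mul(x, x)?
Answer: 17307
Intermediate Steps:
Function('s')(x) = Pow(x, 2)
Add(Mul(-143, -121), Function('s')(2)) = Add(Mul(-143, -121), Pow(2, 2)) = Add(17303, 4) = 17307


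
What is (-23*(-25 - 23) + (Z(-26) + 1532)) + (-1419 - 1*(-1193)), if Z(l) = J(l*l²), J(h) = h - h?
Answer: 2410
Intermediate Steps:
J(h) = 0
Z(l) = 0
(-23*(-25 - 23) + (Z(-26) + 1532)) + (-1419 - 1*(-1193)) = (-23*(-25 - 23) + (0 + 1532)) + (-1419 - 1*(-1193)) = (-23*(-48) + 1532) + (-1419 + 1193) = (1104 + 1532) - 226 = 2636 - 226 = 2410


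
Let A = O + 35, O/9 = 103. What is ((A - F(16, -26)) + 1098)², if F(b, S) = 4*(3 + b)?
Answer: 3936256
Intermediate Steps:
O = 927 (O = 9*103 = 927)
A = 962 (A = 927 + 35 = 962)
F(b, S) = 12 + 4*b
((A - F(16, -26)) + 1098)² = ((962 - (12 + 4*16)) + 1098)² = ((962 - (12 + 64)) + 1098)² = ((962 - 1*76) + 1098)² = ((962 - 76) + 1098)² = (886 + 1098)² = 1984² = 3936256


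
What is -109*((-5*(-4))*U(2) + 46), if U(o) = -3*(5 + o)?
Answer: 40766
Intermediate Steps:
U(o) = -15 - 3*o
-109*((-5*(-4))*U(2) + 46) = -109*((-5*(-4))*(-15 - 3*2) + 46) = -109*(20*(-15 - 6) + 46) = -109*(20*(-21) + 46) = -109*(-420 + 46) = -109*(-374) = -1*(-40766) = 40766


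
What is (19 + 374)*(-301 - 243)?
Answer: -213792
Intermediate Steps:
(19 + 374)*(-301 - 243) = 393*(-544) = -213792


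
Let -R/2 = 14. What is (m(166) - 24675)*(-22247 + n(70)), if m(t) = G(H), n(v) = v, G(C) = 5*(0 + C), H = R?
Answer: 550322255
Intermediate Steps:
R = -28 (R = -2*14 = -28)
H = -28
G(C) = 5*C
m(t) = -140 (m(t) = 5*(-28) = -140)
(m(166) - 24675)*(-22247 + n(70)) = (-140 - 24675)*(-22247 + 70) = -24815*(-22177) = 550322255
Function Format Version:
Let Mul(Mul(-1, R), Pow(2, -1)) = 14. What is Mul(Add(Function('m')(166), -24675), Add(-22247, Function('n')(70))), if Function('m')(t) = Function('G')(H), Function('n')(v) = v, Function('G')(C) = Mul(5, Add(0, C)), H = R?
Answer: 550322255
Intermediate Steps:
R = -28 (R = Mul(-2, 14) = -28)
H = -28
Function('G')(C) = Mul(5, C)
Function('m')(t) = -140 (Function('m')(t) = Mul(5, -28) = -140)
Mul(Add(Function('m')(166), -24675), Add(-22247, Function('n')(70))) = Mul(Add(-140, -24675), Add(-22247, 70)) = Mul(-24815, -22177) = 550322255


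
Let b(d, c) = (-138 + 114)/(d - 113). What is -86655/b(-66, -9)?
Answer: -5170415/8 ≈ -6.4630e+5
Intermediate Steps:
b(d, c) = -24/(-113 + d)
-86655/b(-66, -9) = -86655/((-24/(-113 - 66))) = -86655/((-24/(-179))) = -86655/((-24*(-1/179))) = -86655/24/179 = -86655*179/24 = -5170415/8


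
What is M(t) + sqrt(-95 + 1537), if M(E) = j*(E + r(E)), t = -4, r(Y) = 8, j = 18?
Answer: 72 + sqrt(1442) ≈ 109.97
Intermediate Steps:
M(E) = 144 + 18*E (M(E) = 18*(E + 8) = 18*(8 + E) = 144 + 18*E)
M(t) + sqrt(-95 + 1537) = (144 + 18*(-4)) + sqrt(-95 + 1537) = (144 - 72) + sqrt(1442) = 72 + sqrt(1442)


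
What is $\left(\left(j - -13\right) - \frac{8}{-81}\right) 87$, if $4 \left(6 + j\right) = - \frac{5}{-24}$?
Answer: $\frac{537515}{864} \approx 622.12$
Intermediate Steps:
$j = - \frac{571}{96}$ ($j = -6 + \frac{\left(-5\right) \frac{1}{-24}}{4} = -6 + \frac{\left(-5\right) \left(- \frac{1}{24}\right)}{4} = -6 + \frac{1}{4} \cdot \frac{5}{24} = -6 + \frac{5}{96} = - \frac{571}{96} \approx -5.9479$)
$\left(\left(j - -13\right) - \frac{8}{-81}\right) 87 = \left(\left(- \frac{571}{96} - -13\right) - \frac{8}{-81}\right) 87 = \left(\left(- \frac{571}{96} + 13\right) - - \frac{8}{81}\right) 87 = \left(\frac{677}{96} + \frac{8}{81}\right) 87 = \frac{18535}{2592} \cdot 87 = \frac{537515}{864}$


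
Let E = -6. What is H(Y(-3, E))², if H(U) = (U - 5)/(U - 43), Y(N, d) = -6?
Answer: 121/2401 ≈ 0.050396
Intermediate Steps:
H(U) = (-5 + U)/(-43 + U)
H(Y(-3, E))² = ((-5 - 6)/(-43 - 6))² = (-11/(-49))² = (-1/49*(-11))² = (11/49)² = 121/2401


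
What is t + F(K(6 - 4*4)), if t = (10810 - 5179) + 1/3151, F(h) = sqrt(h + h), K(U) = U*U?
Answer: 17743282/3151 + 10*sqrt(2) ≈ 5645.1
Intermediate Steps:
K(U) = U**2
F(h) = sqrt(2)*sqrt(h) (F(h) = sqrt(2*h) = sqrt(2)*sqrt(h))
t = 17743282/3151 (t = 5631 + 1/3151 = 17743282/3151 ≈ 5631.0)
t + F(K(6 - 4*4)) = 17743282/3151 + sqrt(2)*sqrt((6 - 4*4)**2) = 17743282/3151 + sqrt(2)*sqrt((6 - 16)**2) = 17743282/3151 + sqrt(2)*sqrt((-10)**2) = 17743282/3151 + sqrt(2)*sqrt(100) = 17743282/3151 + sqrt(2)*10 = 17743282/3151 + 10*sqrt(2)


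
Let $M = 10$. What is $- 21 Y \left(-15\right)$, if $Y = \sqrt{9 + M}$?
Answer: $315 \sqrt{19} \approx 1373.1$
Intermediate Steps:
$Y = \sqrt{19}$ ($Y = \sqrt{9 + 10} = \sqrt{19} \approx 4.3589$)
$- 21 Y \left(-15\right) = - 21 \sqrt{19} \left(-15\right) = 315 \sqrt{19}$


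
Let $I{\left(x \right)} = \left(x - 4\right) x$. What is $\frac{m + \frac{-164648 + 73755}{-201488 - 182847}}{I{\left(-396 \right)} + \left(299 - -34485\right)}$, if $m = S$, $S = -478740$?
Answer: $- \frac{183996447007}{74247372640} \approx -2.4782$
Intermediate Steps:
$m = -478740$
$I{\left(x \right)} = x \left(-4 + x\right)$ ($I{\left(x \right)} = \left(-4 + x\right) x = x \left(-4 + x\right)$)
$\frac{m + \frac{-164648 + 73755}{-201488 - 182847}}{I{\left(-396 \right)} + \left(299 - -34485\right)} = \frac{-478740 + \frac{-164648 + 73755}{-201488 - 182847}}{- 396 \left(-4 - 396\right) + \left(299 - -34485\right)} = \frac{-478740 - \frac{90893}{-384335}}{\left(-396\right) \left(-400\right) + \left(299 + 34485\right)} = \frac{-478740 - - \frac{90893}{384335}}{158400 + 34784} = \frac{-478740 + \frac{90893}{384335}}{193184} = \left(- \frac{183996447007}{384335}\right) \frac{1}{193184} = - \frac{183996447007}{74247372640}$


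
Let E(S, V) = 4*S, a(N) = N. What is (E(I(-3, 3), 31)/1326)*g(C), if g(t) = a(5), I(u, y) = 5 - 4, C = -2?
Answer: 10/663 ≈ 0.015083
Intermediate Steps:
I(u, y) = 1
g(t) = 5
(E(I(-3, 3), 31)/1326)*g(C) = ((4*1)/1326)*5 = (4*(1/1326))*5 = (2/663)*5 = 10/663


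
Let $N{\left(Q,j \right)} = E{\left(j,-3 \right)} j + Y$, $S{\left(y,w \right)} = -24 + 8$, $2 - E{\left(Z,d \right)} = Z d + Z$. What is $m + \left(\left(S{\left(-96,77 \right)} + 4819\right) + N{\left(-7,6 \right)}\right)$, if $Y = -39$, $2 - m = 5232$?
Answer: $-382$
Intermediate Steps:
$m = -5230$ ($m = 2 - 5232 = -5230$)
$E{\left(Z,d \right)} = 2 - Z - Z d$ ($E{\left(Z,d \right)} = 2 - \left(Z d + Z\right) = 2 - \left(Z + Z d\right) = 2 - Z - Z d$)
$S{\left(y,w \right)} = -16$
$N{\left(Q,j \right)} = -39 + j \left(2 + 2 j\right)$ ($N{\left(Q,j \right)} = \left(2 - j - j \left(-3\right)\right) j - 39 = \left(2 - j + 3 j\right) j - 39 = \left(2 + 2 j\right) j - 39 = j \left(2 + 2 j\right) - 39 = -39 + j \left(2 + 2 j\right)$)
$m + \left(\left(S{\left(-96,77 \right)} + 4819\right) + N{\left(-7,6 \right)}\right) = -5230 + \left(\left(-16 + 4819\right) + \left(-39 + 2 \cdot 6 + 2 \cdot 6^{2}\right)\right) = -5230 + \left(4803 + \left(-39 + 12 + 2 \cdot 36\right)\right) = -5230 + \left(4803 + \left(-39 + 12 + 72\right)\right) = -5230 + \left(4803 + 45\right) = -5230 + 4848 = -382$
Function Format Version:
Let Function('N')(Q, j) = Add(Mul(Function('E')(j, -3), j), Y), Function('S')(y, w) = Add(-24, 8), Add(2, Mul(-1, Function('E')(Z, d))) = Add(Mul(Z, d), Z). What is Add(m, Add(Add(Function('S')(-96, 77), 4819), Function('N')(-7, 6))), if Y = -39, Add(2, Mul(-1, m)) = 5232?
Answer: -382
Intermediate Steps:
m = -5230 (m = Add(2, Mul(-1, 5232)) = Add(2, -5232) = -5230)
Function('E')(Z, d) = Add(2, Mul(-1, Z), Mul(-1, Z, d)) (Function('E')(Z, d) = Add(2, Mul(-1, Add(Mul(Z, d), Z))) = Add(2, Mul(-1, Add(Z, Mul(Z, d)))) = Add(2, Add(Mul(-1, Z), Mul(-1, Z, d))) = Add(2, Mul(-1, Z), Mul(-1, Z, d)))
Function('S')(y, w) = -16
Function('N')(Q, j) = Add(-39, Mul(j, Add(2, Mul(2, j)))) (Function('N')(Q, j) = Add(Mul(Add(2, Mul(-1, j), Mul(-1, j, -3)), j), -39) = Add(Mul(Add(2, Mul(-1, j), Mul(3, j)), j), -39) = Add(Mul(Add(2, Mul(2, j)), j), -39) = Add(Mul(j, Add(2, Mul(2, j))), -39) = Add(-39, Mul(j, Add(2, Mul(2, j)))))
Add(m, Add(Add(Function('S')(-96, 77), 4819), Function('N')(-7, 6))) = Add(-5230, Add(Add(-16, 4819), Add(-39, Mul(2, 6), Mul(2, Pow(6, 2))))) = Add(-5230, Add(4803, Add(-39, 12, Mul(2, 36)))) = Add(-5230, Add(4803, Add(-39, 12, 72))) = Add(-5230, Add(4803, 45)) = Add(-5230, 4848) = -382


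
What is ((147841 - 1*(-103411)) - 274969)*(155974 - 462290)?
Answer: 7264896572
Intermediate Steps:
((147841 - 1*(-103411)) - 274969)*(155974 - 462290) = ((147841 + 103411) - 274969)*(-306316) = (251252 - 274969)*(-306316) = -23717*(-306316) = 7264896572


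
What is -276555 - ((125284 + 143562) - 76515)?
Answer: -468886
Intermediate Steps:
-276555 - ((125284 + 143562) - 76515) = -276555 - (268846 - 76515) = -276555 - 1*192331 = -276555 - 192331 = -468886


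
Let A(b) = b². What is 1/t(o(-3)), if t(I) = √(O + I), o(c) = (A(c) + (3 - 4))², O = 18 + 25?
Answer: √107/107 ≈ 0.096674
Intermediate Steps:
O = 43
o(c) = (-1 + c²)² (o(c) = (c² + (3 - 4))² = (c² - 1)² = (-1 + c²)²)
t(I) = √(43 + I)
1/t(o(-3)) = 1/(√(43 + (-1 + (-3)²)²)) = 1/(√(43 + (-1 + 9)²)) = 1/(√(43 + 8²)) = 1/(√(43 + 64)) = 1/(√107) = √107/107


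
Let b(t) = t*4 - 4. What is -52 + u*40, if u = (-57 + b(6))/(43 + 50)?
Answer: -6316/93 ≈ -67.914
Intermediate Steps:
b(t) = -4 + 4*t (b(t) = 4*t - 4 = -4 + 4*t)
u = -37/93 (u = (-57 + (-4 + 4*6))/(43 + 50) = (-57 + (-4 + 24))/93 = (-57 + 20)*(1/93) = -37*1/93 = -37/93 ≈ -0.39785)
-52 + u*40 = -52 - 37/93*40 = -52 - 1480/93 = -6316/93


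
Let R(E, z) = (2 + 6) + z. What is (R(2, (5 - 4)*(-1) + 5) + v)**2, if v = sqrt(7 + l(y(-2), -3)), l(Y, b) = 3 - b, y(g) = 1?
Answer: (12 + sqrt(13))**2 ≈ 243.53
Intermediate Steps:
R(E, z) = 8 + z
v = sqrt(13) (v = sqrt(7 + (3 - 1*(-3))) = sqrt(7 + (3 + 3)) = sqrt(7 + 6) = sqrt(13) ≈ 3.6056)
(R(2, (5 - 4)*(-1) + 5) + v)**2 = ((8 + ((5 - 4)*(-1) + 5)) + sqrt(13))**2 = ((8 + (1*(-1) + 5)) + sqrt(13))**2 = ((8 + (-1 + 5)) + sqrt(13))**2 = ((8 + 4) + sqrt(13))**2 = (12 + sqrt(13))**2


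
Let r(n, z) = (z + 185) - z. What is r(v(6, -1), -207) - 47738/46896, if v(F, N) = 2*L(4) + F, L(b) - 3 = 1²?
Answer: 4314011/23448 ≈ 183.98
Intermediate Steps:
L(b) = 4 (L(b) = 3 + 1² = 3 + 1 = 4)
v(F, N) = 8 + F (v(F, N) = 2*4 + F = 8 + F)
r(n, z) = 185 (r(n, z) = (185 + z) - z = 185)
r(v(6, -1), -207) - 47738/46896 = 185 - 47738/46896 = 185 - 1*23869/23448 = 185 - 23869/23448 = 4314011/23448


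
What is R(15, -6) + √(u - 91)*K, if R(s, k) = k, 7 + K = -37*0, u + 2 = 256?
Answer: -6 - 7*√163 ≈ -95.370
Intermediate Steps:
u = 254 (u = -2 + 256 = 254)
K = -7 (K = -7 - 37*0 = -7 + 0 = -7)
R(15, -6) + √(u - 91)*K = -6 + √(254 - 91)*(-7) = -6 + √163*(-7) = -6 - 7*√163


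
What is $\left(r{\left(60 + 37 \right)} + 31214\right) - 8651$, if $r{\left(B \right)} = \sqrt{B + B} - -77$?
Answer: $22640 + \sqrt{194} \approx 22654.0$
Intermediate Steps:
$r{\left(B \right)} = 77 + \sqrt{2} \sqrt{B}$ ($r{\left(B \right)} = \sqrt{2 B} + 77 = \sqrt{2} \sqrt{B} + 77 = 77 + \sqrt{2} \sqrt{B}$)
$\left(r{\left(60 + 37 \right)} + 31214\right) - 8651 = \left(\left(77 + \sqrt{2} \sqrt{60 + 37}\right) + 31214\right) - 8651 = \left(\left(77 + \sqrt{2} \sqrt{97}\right) + 31214\right) - 8651 = \left(\left(77 + \sqrt{194}\right) + 31214\right) - 8651 = \left(31291 + \sqrt{194}\right) - 8651 = 22640 + \sqrt{194}$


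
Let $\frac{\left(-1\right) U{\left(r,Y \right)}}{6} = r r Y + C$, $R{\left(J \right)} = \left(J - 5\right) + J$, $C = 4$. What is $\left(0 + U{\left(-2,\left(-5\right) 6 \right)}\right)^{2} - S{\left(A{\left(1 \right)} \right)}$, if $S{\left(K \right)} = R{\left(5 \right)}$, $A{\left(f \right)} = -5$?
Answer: $484411$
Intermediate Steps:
$R{\left(J \right)} = -5 + 2 J$ ($R{\left(J \right)} = \left(-5 + J\right) + J = -5 + 2 J$)
$U{\left(r,Y \right)} = -24 - 6 Y r^{2}$ ($U{\left(r,Y \right)} = - 6 \left(r r Y + 4\right) = - 6 \left(r^{2} Y + 4\right) = - 6 \left(Y r^{2} + 4\right) = - 6 \left(4 + Y r^{2}\right) = -24 - 6 Y r^{2}$)
$S{\left(K \right)} = 5$ ($S{\left(K \right)} = -5 + 2 \cdot 5 = -5 + 10 = 5$)
$\left(0 + U{\left(-2,\left(-5\right) 6 \right)}\right)^{2} - S{\left(A{\left(1 \right)} \right)} = \left(0 - \left(24 + 6 \left(\left(-5\right) 6\right) \left(-2\right)^{2}\right)\right)^{2} - 5 = \left(0 - \left(24 - 720\right)\right)^{2} - 5 = \left(0 + \left(-24 + 720\right)\right)^{2} - 5 = \left(0 + 696\right)^{2} - 5 = 696^{2} - 5 = 484416 - 5 = 484411$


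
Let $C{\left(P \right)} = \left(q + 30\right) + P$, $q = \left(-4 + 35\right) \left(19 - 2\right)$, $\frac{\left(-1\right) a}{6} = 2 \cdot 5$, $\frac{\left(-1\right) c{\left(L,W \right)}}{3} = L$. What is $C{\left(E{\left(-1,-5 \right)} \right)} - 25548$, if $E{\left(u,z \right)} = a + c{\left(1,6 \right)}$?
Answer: $-25054$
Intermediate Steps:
$c{\left(L,W \right)} = - 3 L$
$a = -60$ ($a = - 6 \cdot 2 \cdot 5 = \left(-6\right) 10 = -60$)
$E{\left(u,z \right)} = -63$ ($E{\left(u,z \right)} = -60 - 3 = -63$)
$q = 527$ ($q = 31 \cdot 17 = 527$)
$C{\left(P \right)} = 557 + P$ ($C{\left(P \right)} = \left(527 + 30\right) + P = 557 + P$)
$C{\left(E{\left(-1,-5 \right)} \right)} - 25548 = \left(557 - 63\right) - 25548 = 494 - 25548 = -25054$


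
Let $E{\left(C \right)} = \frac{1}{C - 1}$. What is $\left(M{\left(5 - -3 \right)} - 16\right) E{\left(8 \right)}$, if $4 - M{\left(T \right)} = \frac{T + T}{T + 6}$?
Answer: $- \frac{92}{49} \approx -1.8776$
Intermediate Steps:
$M{\left(T \right)} = 4 - \frac{2 T}{6 + T}$ ($M{\left(T \right)} = 4 - \frac{T + T}{T + 6} = 4 - \frac{2 T}{6 + T}$)
$E{\left(C \right)} = \frac{1}{-1 + C}$
$\left(M{\left(5 - -3 \right)} - 16\right) E{\left(8 \right)} = \frac{\frac{2 \left(12 + \left(5 - -3\right)\right)}{6 + \left(5 - -3\right)} - 16}{-1 + 8} = \frac{\frac{2 \left(12 + \left(5 + 3\right)\right)}{6 + \left(5 + 3\right)} - 16}{7} = \left(\frac{2 \left(12 + 8\right)}{6 + 8} - 16\right) \frac{1}{7} = \left(2 \cdot \frac{1}{14} \cdot 20 - 16\right) \frac{1}{7} = \left(\frac{20}{7} - 16\right) \frac{1}{7} = \left(- \frac{92}{7}\right) \frac{1}{7} = - \frac{92}{49}$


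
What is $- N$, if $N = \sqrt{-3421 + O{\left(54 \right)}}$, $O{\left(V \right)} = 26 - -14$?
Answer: $- 7 i \sqrt{69} \approx - 58.146 i$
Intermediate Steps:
$O{\left(V \right)} = 40$ ($O{\left(V \right)} = 26 + 14 = 40$)
$N = 7 i \sqrt{69}$ ($N = \sqrt{-3421 + 40} = \sqrt{-3381} = 7 i \sqrt{69} \approx 58.146 i$)
$- N = - 7 i \sqrt{69}$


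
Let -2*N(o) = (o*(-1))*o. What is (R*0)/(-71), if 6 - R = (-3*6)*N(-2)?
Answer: 0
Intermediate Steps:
N(o) = o²/2 (N(o) = -o*(-1)*o/2 = -(-o)*o/2 = -(-1)*o²/2 = o²/2)
R = 42 (R = 6 - (-3*6)*(½)*(-2)² = 6 - (-18)*(½)*4 = 6 - (-18)*2 = 6 - 1*(-36) = 6 + 36 = 42)
(R*0)/(-71) = (42*0)/(-71) = 0*(-1/71) = 0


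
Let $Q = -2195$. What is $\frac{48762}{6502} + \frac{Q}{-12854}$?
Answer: $\frac{320529319}{41788354} \approx 7.6703$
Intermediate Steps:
$\frac{48762}{6502} + \frac{Q}{-12854} = \frac{48762}{6502} - \frac{2195}{-12854} = 48762 \cdot \frac{1}{6502} - - \frac{2195}{12854} = \frac{24381}{3251} + \frac{2195}{12854} = \frac{320529319}{41788354}$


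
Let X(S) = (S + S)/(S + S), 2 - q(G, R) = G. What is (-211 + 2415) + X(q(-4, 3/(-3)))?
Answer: 2205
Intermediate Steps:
q(G, R) = 2 - G
X(S) = 1 (X(S) = (2*S)/((2*S)) = (2*S)*(1/(2*S)) = 1)
(-211 + 2415) + X(q(-4, 3/(-3))) = (-211 + 2415) + 1 = 2204 + 1 = 2205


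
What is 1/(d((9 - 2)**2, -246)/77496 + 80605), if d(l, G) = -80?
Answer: 9687/780820625 ≈ 1.2406e-5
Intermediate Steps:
1/(d((9 - 2)**2, -246)/77496 + 80605) = 1/(-80/77496 + 80605) = 1/(-80*1/77496 + 80605) = 1/(-10/9687 + 80605) = 1/(780820625/9687) = 9687/780820625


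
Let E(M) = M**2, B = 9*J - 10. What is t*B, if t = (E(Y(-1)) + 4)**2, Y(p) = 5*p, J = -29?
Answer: -227911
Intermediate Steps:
B = -271 (B = 9*(-29) - 10 = -261 - 10 = -271)
t = 841 (t = ((5*(-1))**2 + 4)**2 = ((-5)**2 + 4)**2 = (25 + 4)**2 = 29**2 = 841)
t*B = 841*(-271) = -227911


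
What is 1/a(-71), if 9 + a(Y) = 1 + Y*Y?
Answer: 1/5033 ≈ 0.00019869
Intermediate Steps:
a(Y) = -8 + Y² (a(Y) = -9 + (1 + Y*Y) = -9 + (1 + Y²) = -8 + Y²)
1/a(-71) = 1/(-8 + (-71)²) = 1/(-8 + 5041) = 1/5033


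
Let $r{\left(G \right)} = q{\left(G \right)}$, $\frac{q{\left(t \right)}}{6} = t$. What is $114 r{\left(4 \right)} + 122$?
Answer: $2858$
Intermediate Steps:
$q{\left(t \right)} = 6 t$
$r{\left(G \right)} = 6 G$
$114 r{\left(4 \right)} + 122 = 114 \cdot 6 \cdot 4 + 122 = 114 \cdot 24 + 122 = 2736 + 122 = 2858$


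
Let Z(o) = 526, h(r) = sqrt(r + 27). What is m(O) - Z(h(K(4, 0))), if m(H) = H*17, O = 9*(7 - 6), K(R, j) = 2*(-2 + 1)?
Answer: -373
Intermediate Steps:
K(R, j) = -2 (K(R, j) = 2*(-1) = -2)
h(r) = sqrt(27 + r)
O = 9 (O = 9*1 = 9)
m(H) = 17*H
m(O) - Z(h(K(4, 0))) = 17*9 - 1*526 = 153 - 526 = -373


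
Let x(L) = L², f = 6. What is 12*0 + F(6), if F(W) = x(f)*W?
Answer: 216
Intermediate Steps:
F(W) = 36*W (F(W) = 6²*W = 36*W)
12*0 + F(6) = 12*0 + 36*6 = 0 + 216 = 216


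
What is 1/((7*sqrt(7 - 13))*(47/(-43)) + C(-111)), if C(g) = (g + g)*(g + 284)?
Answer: -11835449/454552362535 + 14147*I*sqrt(6)/2727314175210 ≈ -2.6038e-5 + 1.2706e-8*I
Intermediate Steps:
C(g) = 2*g*(284 + g) (C(g) = (2*g)*(284 + g) = 2*g*(284 + g))
1/((7*sqrt(7 - 13))*(47/(-43)) + C(-111)) = 1/((7*sqrt(7 - 13))*(47/(-43)) + 2*(-111)*(284 - 111)) = 1/((7*sqrt(-6))*(47*(-1/43)) + 2*(-111)*173) = 1/((7*(I*sqrt(6)))*(-47/43) - 38406) = 1/((7*I*sqrt(6))*(-47/43) - 38406) = 1/(-329*I*sqrt(6)/43 - 38406) = 1/(-38406 - 329*I*sqrt(6)/43)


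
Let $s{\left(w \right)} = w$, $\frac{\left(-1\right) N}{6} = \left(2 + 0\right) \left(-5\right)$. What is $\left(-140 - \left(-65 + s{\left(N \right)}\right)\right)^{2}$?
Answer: $18225$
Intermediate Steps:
$N = 60$ ($N = - 6 \left(2 + 0\right) \left(-5\right) = - 6 \cdot 2 \left(-5\right) = \left(-6\right) \left(-10\right) = 60$)
$\left(-140 - \left(-65 + s{\left(N \right)}\right)\right)^{2} = \left(-140 + \left(65 - 60\right)\right)^{2} = \left(-140 + 5\right)^{2} = \left(-135\right)^{2} = 18225$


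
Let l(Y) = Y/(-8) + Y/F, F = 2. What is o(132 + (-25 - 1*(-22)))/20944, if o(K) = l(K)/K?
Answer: 3/167552 ≈ 1.7905e-5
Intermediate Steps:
l(Y) = 3*Y/8 (l(Y) = Y/(-8) + Y/2 = Y*(-1/8) + Y*(1/2) = -Y/8 + Y/2 = 3*Y/8)
o(K) = 3/8 (o(K) = (3*K/8)/K = 3/8)
o(132 + (-25 - 1*(-22)))/20944 = (3/8)/20944 = (3/8)*(1/20944) = 3/167552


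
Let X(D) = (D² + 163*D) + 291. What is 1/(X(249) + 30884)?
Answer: 1/133763 ≈ 7.4759e-6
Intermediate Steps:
X(D) = 291 + D² + 163*D
1/(X(249) + 30884) = 1/((291 + 249² + 163*249) + 30884) = 1/((291 + 62001 + 40587) + 30884) = 1/(102879 + 30884) = 1/133763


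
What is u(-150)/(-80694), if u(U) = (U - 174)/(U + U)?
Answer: -3/224150 ≈ -1.3384e-5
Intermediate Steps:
u(U) = (-174 + U)/(2*U) (u(U) = (-174 + U)/((2*U)) = (-174 + U)*(1/(2*U)) = (-174 + U)/(2*U))
u(-150)/(-80694) = ((½)*(-174 - 150)/(-150))/(-80694) = ((½)*(-1/150)*(-324))*(-1/80694) = (27/25)*(-1/80694) = -3/224150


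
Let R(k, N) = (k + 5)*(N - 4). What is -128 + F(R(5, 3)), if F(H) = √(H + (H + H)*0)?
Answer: -128 + I*√10 ≈ -128.0 + 3.1623*I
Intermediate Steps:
R(k, N) = (-4 + N)*(5 + k) (R(k, N) = (5 + k)*(-4 + N) = (-4 + N)*(5 + k))
F(H) = √H (F(H) = √(H + (2*H)*0) = √(H + 0) = √H)
-128 + F(R(5, 3)) = -128 + √(-20 - 4*5 + 5*3 + 3*5) = -128 + √(-20 - 20 + 15 + 15) = -128 + √(-10) = -128 + I*√10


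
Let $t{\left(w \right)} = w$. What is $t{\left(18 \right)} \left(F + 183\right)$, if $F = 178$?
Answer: $6498$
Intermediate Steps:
$t{\left(18 \right)} \left(F + 183\right) = 18 \left(178 + 183\right) = 18 \cdot 361 = 6498$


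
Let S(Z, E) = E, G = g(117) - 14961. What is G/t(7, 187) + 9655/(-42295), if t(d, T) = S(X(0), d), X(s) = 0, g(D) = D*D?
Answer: -10773365/59213 ≈ -181.94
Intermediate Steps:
g(D) = D²
G = -1272 (G = 117² - 14961 = 13689 - 14961 = -1272)
t(d, T) = d
G/t(7, 187) + 9655/(-42295) = -1272/7 + 9655/(-42295) = -1272*⅐ + 9655*(-1/42295) = -1272/7 - 1931/8459 = -10773365/59213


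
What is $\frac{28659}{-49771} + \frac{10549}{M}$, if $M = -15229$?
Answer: $- \frac{961482190}{757962559} \approx -1.2685$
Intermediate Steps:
$\frac{28659}{-49771} + \frac{10549}{M} = \frac{28659}{-49771} + \frac{10549}{-15229} = 28659 \left(- \frac{1}{49771}\right) + 10549 \left(- \frac{1}{15229}\right) = - \frac{28659}{49771} - \frac{10549}{15229} = - \frac{961482190}{757962559}$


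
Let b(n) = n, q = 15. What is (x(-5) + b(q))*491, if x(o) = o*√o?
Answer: 7365 - 2455*I*√5 ≈ 7365.0 - 5489.5*I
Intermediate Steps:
x(o) = o^(3/2)
(x(-5) + b(q))*491 = ((-5)^(3/2) + 15)*491 = (-5*I*√5 + 15)*491 = (15 - 5*I*√5)*491 = 7365 - 2455*I*√5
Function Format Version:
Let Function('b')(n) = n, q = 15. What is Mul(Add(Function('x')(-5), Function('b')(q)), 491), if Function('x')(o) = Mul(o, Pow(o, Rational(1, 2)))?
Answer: Add(7365, Mul(-2455, I, Pow(5, Rational(1, 2)))) ≈ Add(7365.0, Mul(-5489.5, I))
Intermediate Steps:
Function('x')(o) = Pow(o, Rational(3, 2))
Mul(Add(Function('x')(-5), Function('b')(q)), 491) = Mul(Add(Pow(-5, Rational(3, 2)), 15), 491) = Mul(Add(Mul(-5, I, Pow(5, Rational(1, 2))), 15), 491) = Mul(Add(15, Mul(-5, I, Pow(5, Rational(1, 2)))), 491) = Add(7365, Mul(-2455, I, Pow(5, Rational(1, 2))))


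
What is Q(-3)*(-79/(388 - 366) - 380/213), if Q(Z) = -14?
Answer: 176309/2343 ≈ 75.249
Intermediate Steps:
Q(-3)*(-79/(388 - 366) - 380/213) = -14*(-79/(388 - 366) - 380/213) = -14*(-79/22 - 380*1/213) = -14*(-79*1/22 - 380/213) = -14*(-79/22 - 380/213) = -14*(-25187/4686) = 176309/2343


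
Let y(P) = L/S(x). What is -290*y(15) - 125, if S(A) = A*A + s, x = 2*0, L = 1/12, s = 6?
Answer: -4645/36 ≈ -129.03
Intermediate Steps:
L = 1/12 ≈ 0.083333
x = 0
S(A) = 6 + A² (S(A) = A*A + 6 = A² + 6 = 6 + A²)
y(P) = 1/72 (y(P) = 1/(12*(6 + 0²)) = 1/(12*(6 + 0)) = (1/12)/6 = (1/12)*(⅙) = 1/72)
-290*y(15) - 125 = -290*1/72 - 125 = -145/36 - 125 = -4645/36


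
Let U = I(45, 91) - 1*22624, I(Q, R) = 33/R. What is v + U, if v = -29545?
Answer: -4747346/91 ≈ -52169.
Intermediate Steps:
U = -2058751/91 (U = 33/91 - 1*22624 = 33*(1/91) - 22624 = 33/91 - 22624 = -2058751/91 ≈ -22624.)
v + U = -29545 - 2058751/91 = -4747346/91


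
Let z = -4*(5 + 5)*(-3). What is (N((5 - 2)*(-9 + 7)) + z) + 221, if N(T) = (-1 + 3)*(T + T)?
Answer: 317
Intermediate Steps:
N(T) = 4*T (N(T) = 2*(2*T) = 4*T)
z = 120 (z = -4*10*(-3) = -40*(-3) = 120)
(N((5 - 2)*(-9 + 7)) + z) + 221 = (4*((5 - 2)*(-9 + 7)) + 120) + 221 = (4*(3*(-2)) + 120) + 221 = (4*(-6) + 120) + 221 = (-24 + 120) + 221 = 96 + 221 = 317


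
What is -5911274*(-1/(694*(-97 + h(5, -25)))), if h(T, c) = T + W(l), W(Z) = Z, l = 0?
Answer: -2955637/31924 ≈ -92.583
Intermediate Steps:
h(T, c) = T (h(T, c) = T + 0 = T)
-5911274*(-1/(694*(-97 + h(5, -25)))) = -5911274*(-1/(694*(-97 + 5))) = -5911274/((-92*(-694))) = -5911274/63848 = -5911274*1/63848 = -2955637/31924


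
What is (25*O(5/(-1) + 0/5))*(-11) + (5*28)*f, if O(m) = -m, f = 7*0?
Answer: -1375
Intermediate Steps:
f = 0
(25*O(5/(-1) + 0/5))*(-11) + (5*28)*f = (25*(-(5/(-1) + 0/5)))*(-11) + (5*28)*0 = (25*(-(5*(-1) + 0*(1/5))))*(-11) + 140*0 = (25*(-(-5 + 0)))*(-11) + 0 = (25*(-1*(-5)))*(-11) + 0 = (25*5)*(-11) + 0 = 125*(-11) + 0 = -1375 + 0 = -1375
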